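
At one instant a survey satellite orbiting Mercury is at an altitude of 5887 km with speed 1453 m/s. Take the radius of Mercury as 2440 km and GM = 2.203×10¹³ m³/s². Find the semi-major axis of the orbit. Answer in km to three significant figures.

a ≈ 6930 km

r = 2440 + 5887 = 8327.0 km = 8.327×10⁶ m.
Vis-viva rearranged: 1/a = 2/r − v²/μ = 2.402×10⁻⁷ − 9.583×10⁻⁸ = 1.443×10⁻⁷ m⁻¹.
a = 6.928×10⁶ m = 6927.6 km.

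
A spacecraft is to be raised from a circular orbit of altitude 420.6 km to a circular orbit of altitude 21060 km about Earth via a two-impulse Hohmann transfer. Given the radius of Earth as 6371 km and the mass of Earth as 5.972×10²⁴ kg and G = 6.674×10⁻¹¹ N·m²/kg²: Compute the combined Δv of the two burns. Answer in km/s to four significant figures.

Δv_total ≈ 3.449 km/s

μ = GM = 6.674×10⁻¹¹ × 5.972×10²⁴ = 3.986×10¹⁴ m³/s².
r₁ = 6371 + 420.6 = 6791.6 km = 6.7916×10⁶ m.
r₂ = 6371 + 21060 = 27431 km = 2.7431×10⁷ m.
Transfer ellipse a_t = (r₁ + r₂)/2 = 1.711×10⁷ m.
At r₁: circular v_c1 = √(μ/r₁) = 7661 m/s; transfer-perigee v_p = √[μ(2/r₁ − 1/a_t)] = 9699 m/s.
Δv₁ = v_p − v_c1 = 2039 m/s.
At r₂: circular v_c2 = √(μ/r₂) = 3812 m/s; transfer-apogee v_a = √[μ(2/r₂ − 1/a_t)] = 2401 m/s.
Δv₂ = v_c2 − v_a = 1410 m/s.
Total Δv = Δv₁ + Δv₂ = 3449 m/s = 3.449 km/s.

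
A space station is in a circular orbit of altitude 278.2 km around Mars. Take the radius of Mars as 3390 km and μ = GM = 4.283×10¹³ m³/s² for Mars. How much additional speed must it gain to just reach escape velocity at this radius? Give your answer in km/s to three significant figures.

Δv ≈ 1.42 km/s

r = 3390 + 278.2 = 3668.2 km = 3.6682×10⁶ m.
Circular speed v_c = √(μ/r) = 3417 m/s.
Escape speed v_esc = √(2μ/r) = √2 × v_c = 4832 m/s.
Δv = v_esc − v_c = 1415 m/s = 1.415 km/s.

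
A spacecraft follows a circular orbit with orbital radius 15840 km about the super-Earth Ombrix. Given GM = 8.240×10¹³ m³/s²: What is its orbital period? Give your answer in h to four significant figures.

r = 15840 km = 1.584×10⁷ m.
Kepler's third law: T = 2π√(r³/μ) = 2π√((1.584×10⁷)³ / 8.240×10¹³).
r³/μ = 4.823×10⁷ s², so T = 2π × 6.945×10³ = 4.364×10⁴ s.
Converting: 4.364×10⁴ s ÷ 3600 = 12.12 h.

T ≈ 12.12 h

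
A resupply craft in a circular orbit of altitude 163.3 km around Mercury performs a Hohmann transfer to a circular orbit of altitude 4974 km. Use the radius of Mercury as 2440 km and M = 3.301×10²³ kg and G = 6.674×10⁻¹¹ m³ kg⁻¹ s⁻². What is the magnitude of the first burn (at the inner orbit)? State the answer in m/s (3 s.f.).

Δv ≈ 630 m/s

μ = GM = 6.674×10⁻¹¹ × 3.301×10²³ = 2.203×10¹³ m³/s².
r₁ = 2440 + 163.3 = 2603.3 km = 2.6033×10⁶ m.
r₂ = 2440 + 4974 = 7414.0 km = 7.4140×10⁶ m.
Transfer ellipse a_t = (r₁ + r₂)/2 = 5.009×10⁶ m.
At r₁: circular v_c1 = √(μ/r₁) = 2909 m/s; transfer-periherm v_p = √[μ(2/r₁ − 1/a_t)] = 3539 m/s.
Δv₁ = v_p − v_c1 = 630.3 m/s.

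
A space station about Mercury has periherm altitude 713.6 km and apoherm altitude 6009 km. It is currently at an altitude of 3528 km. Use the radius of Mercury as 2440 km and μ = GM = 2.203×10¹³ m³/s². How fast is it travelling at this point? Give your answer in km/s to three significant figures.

r_p = 2440 + 713.6 = 3153.6 km = 3.1536×10⁶ m.
r_a = 2440 + 6009 = 8449.0 km = 8.4490×10⁶ m.
r = 2440 + 3528 = 5968.0 km = 5.968×10⁶ m.
Semi-major axis a = (r_p + r_a)/2 = 5801.3 km = 5.801×10⁶ m.
Vis-viva: v² = μ(2/r − 1/a) = 2.203×10¹³ × (3.351×10⁻⁷ − 1.724×10⁻⁷) = 3.585×10⁶ m²/s².
v = 1893 m/s = 1.893 km/s.

v ≈ 1.89 km/s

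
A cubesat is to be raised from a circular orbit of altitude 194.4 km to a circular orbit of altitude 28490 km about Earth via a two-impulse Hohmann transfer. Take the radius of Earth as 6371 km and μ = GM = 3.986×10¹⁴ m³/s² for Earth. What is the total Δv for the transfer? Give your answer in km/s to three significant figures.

Δv_total ≈ 3.79 km/s

r₁ = 6371 + 194.4 = 6565.4 km = 6.5654×10⁶ m.
r₂ = 6371 + 28490 = 34861 km = 3.4861×10⁷ m.
Transfer ellipse a_t = (r₁ + r₂)/2 = 2.071×10⁷ m.
At r₁: circular v_c1 = √(μ/r₁) = 7792 m/s; transfer-perigee v_p = √[μ(2/r₁ − 1/a_t)] = 10110 m/s.
Δv₁ = v_p − v_c1 = 2317 m/s.
At r₂: circular v_c2 = √(μ/r₂) = 3381 m/s; transfer-apogee v_a = √[μ(2/r₂ − 1/a_t)] = 1904 m/s.
Δv₂ = v_c2 − v_a = 1478 m/s.
Total Δv = Δv₁ + Δv₂ = 3794 m/s = 3.794 km/s.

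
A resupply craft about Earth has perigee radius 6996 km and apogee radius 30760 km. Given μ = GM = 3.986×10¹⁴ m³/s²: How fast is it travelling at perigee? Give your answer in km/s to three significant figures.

v ≈ 9.64 km/s

Semi-major axis a = (r_p + r_a)/2 = 18878 km = 1.888×10⁷ m.
Vis-viva: v² = μ(2/r − 1/a) = 3.986×10¹⁴ × (2.859×10⁻⁷ − 5.297×10⁻⁸) = 9.284×10⁷ m²/s².
v = 9635 m/s = 9.635 km/s.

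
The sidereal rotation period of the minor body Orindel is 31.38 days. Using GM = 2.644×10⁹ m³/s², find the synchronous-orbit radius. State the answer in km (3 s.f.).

r_sync ≈ 7900 km

T = 31.38 days = 2.711×10⁶ s.
A synchronous orbit has period T, so by Kepler's third law a = (μT²/4π²)^(1/3).
μT²/4π² = 2.644×10⁹ × (2.711×10⁶)² / 39.48 = 4.923×10²⁰ m³.
a = 7.896×10⁶ m = 7896.1 km.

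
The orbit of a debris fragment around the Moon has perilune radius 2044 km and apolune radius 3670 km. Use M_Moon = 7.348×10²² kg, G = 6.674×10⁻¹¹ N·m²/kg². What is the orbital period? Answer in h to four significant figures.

T ≈ 3.806 h

μ = GM = 6.674×10⁻¹¹ × 7.348×10²² = 4.904×10¹² m³/s².
Semi-major axis a = (r_p + r_a)/2 = (2044.0 + 3670.0)/2 = 2857.0 km = 2.857×10⁶ m.
By Kepler's third law T = 2π√(a³/μ) = 2π × 2.181×10³ = 1.370×10⁴ s.
= 3.806 h.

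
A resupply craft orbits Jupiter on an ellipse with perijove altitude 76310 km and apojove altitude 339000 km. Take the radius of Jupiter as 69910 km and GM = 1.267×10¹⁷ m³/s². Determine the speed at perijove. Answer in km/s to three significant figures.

v ≈ 35.7 km/s

r_p = 69910 + 76310 = 146220 km = 1.4622×10⁸ m.
r_a = 69910 + 339000 = 408910 km = 4.0891×10⁸ m.
Semi-major axis a = (r_p + r_a)/2 = 2.7756×10⁵ km = 2.776×10⁸ m.
Vis-viva: v² = μ(2/r − 1/a) = 1.267×10¹⁷ × (1.368×10⁻⁸ − 3.603×10⁻⁹) = 1.277×10⁹ m²/s².
v = 35730 m/s = 35.73 km/s.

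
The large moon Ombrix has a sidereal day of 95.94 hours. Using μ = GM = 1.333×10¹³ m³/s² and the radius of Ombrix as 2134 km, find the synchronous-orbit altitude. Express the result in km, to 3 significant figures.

h_sync ≈ 32100 km

T = 95.94 hours = 3.454×10⁵ s.
A synchronous orbit has period T, so by Kepler's third law a = (μT²/4π²)^(1/3).
μT²/4π² = 1.333×10¹³ × (3.454×10⁵)² / 39.48 = 4.028×10²² m³.
a = 3.428×10⁷ m = 34279 km.
Altitude h = a − R = 34279 − 2134 = 32145 km.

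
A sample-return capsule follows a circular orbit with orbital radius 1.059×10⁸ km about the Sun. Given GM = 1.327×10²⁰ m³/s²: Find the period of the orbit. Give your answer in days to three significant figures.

r = 1.059×10⁸ km = 1.059×10¹¹ m.
Kepler's third law: T = 2π√(r³/μ) = 2π√((1.059×10¹¹)³ / 1.327×10²⁰).
r³/μ = 8.950×10¹² s², so T = 2π × 2.992×10⁶ = 1.880×10⁷ s.
Converting: 1.880×10⁷ s ÷ 86400 = 217.6 days.

T ≈ 218 days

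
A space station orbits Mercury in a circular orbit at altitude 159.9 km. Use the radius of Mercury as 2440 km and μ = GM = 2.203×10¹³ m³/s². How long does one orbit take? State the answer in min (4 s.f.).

r = 2440 + 159.9 = 2599.9 km = 2.5999×10⁶ m.
Kepler's third law: T = 2π√(r³/μ) = 2π√((2.600×10⁶)³ / 2.203×10¹³).
r³/μ = 7.977×10⁵ s², so T = 2π × 8.932×10² = 5.612×10³ s.
Converting: 5.612×10³ s ÷ 60.00 = 93.53 min.

T ≈ 93.53 min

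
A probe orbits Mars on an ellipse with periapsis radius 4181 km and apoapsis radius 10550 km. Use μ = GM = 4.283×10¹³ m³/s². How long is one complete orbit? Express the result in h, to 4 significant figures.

T ≈ 5.331 h

Semi-major axis a = (r_p + r_a)/2 = (4181.0 + 10550)/2 = 7365.5 km = 7.366×10⁶ m.
By Kepler's third law T = 2π√(a³/μ) = 2π × 3.054×10³ = 1.919×10⁴ s.
= 5.331 h.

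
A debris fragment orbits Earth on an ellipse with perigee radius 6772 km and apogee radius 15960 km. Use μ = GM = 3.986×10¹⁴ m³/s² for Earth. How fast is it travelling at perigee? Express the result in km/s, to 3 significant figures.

Semi-major axis a = (r_p + r_a)/2 = 11366 km = 1.137×10⁷ m.
Vis-viva: v² = μ(2/r − 1/a) = 3.986×10¹⁴ × (2.953×10⁻⁷ − 8.798×10⁻⁸) = 8.265×10⁷ m²/s².
v = 9091 m/s = 9.091 km/s.

v ≈ 9.09 km/s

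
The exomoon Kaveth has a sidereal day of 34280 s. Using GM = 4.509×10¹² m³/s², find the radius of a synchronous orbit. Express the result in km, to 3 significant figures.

A synchronous orbit has period T, so by Kepler's third law a = (μT²/4π²)^(1/3).
μT²/4π² = 4.509×10¹² × (3.428×10⁴)² / 39.48 = 1.342×10²⁰ m³.
a = 5.120×10⁶ m = 5120.0 km.

r_sync ≈ 5120 km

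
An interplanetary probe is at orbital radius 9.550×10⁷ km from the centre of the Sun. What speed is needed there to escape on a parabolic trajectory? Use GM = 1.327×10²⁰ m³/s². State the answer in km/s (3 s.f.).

v_esc ≈ 52.7 km/s

r = 9.550×10⁷ km = 9.550×10¹⁰ m.
Escape speed v_esc = √(2μ/r) = √(2 × 1.327×10²⁰ / 9.550×10¹⁰) = √(2.779×10⁹) = 52720 m/s.
= 52.72 km/s.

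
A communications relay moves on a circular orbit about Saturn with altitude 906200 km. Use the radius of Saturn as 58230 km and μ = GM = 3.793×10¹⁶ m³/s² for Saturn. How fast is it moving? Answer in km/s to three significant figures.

r = 58230 + 906200 = 964430 km = 9.6443×10⁸ m.
For a circular orbit v = √(μ/r) = √(3.793×10¹⁶ / 9.644×10⁸) = √(3.933×10⁷) = 6271 m/s.
That is 6.271 km/s.

v ≈ 6.27 km/s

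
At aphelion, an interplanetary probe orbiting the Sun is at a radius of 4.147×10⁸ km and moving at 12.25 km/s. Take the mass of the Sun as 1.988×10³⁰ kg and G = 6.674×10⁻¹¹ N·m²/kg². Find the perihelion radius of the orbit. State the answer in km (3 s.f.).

perihelion radius ≈ 1.27×10⁸ km

μ = GM = 6.674×10⁻¹¹ × 1.988×10³⁰ = 1.327×10²⁰ m³/s².
r_a = 4.147×10¹¹ m.
Specific energy ε = v²/2 − μ/r = -2.449×10⁸ J/kg, so a = −μ/(2ε) = 2.709×10¹¹ m.
The apsides satisfy r_p + r_a = 2a, so the perihelion radius is 2a − r_a = 1.270×10¹¹ m = 1.2705×10⁸ km.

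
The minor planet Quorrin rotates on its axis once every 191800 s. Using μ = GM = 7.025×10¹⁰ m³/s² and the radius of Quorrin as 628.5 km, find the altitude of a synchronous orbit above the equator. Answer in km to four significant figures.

h_sync ≈ 3402 km

A synchronous orbit has period T, so by Kepler's third law a = (μT²/4π²)^(1/3).
μT²/4π² = 7.025×10¹⁰ × (1.918×10⁵)² / 39.48 = 6.546×10¹⁹ m³.
a = 4.030×10⁶ m = 4030.2 km.
Altitude h = a − R = 4030.2 − 628.5 = 3401.7 km.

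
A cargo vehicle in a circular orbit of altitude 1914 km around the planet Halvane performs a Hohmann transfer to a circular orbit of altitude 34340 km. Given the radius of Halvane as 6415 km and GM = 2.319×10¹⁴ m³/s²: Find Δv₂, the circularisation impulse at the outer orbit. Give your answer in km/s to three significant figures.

Δv ≈ 0.996 km/s

r₁ = 6415 + 1914 = 8329.0 km = 8.3290×10⁶ m.
r₂ = 6415 + 34340 = 40755 km = 4.0755×10⁷ m.
Transfer ellipse a_t = (r₁ + r₂)/2 = 2.454×10⁷ m.
At r₁: circular v_c1 = √(μ/r₁) = 5277 m/s; transfer-periapsis v_p = √[μ(2/r₁ − 1/a_t)] = 6800 m/s.
At r₂: circular v_c2 = √(μ/r₂) = 2385 m/s; transfer-apoapsis v_a = √[μ(2/r₂ − 1/a_t)] = 1390 m/s.
Δv₂ = v_c2 − v_a = 995.8 m/s.
= 0.9958 km/s.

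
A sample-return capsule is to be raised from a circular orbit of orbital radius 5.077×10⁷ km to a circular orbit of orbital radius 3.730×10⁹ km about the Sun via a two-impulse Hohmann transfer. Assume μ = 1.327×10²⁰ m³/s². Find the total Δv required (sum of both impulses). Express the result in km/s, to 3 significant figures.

Δv_total ≈ 25.7 km/s

r₁ = 5.077×10⁷ km = 5.077×10¹⁰ m.
r₂ = 3.730×10⁹ km = 3.730×10¹² m.
Transfer ellipse a_t = (r₁ + r₂)/2 = 1.890×10¹² m.
At r₁: circular v_c1 = √(μ/r₁) = 51120 m/s; transfer-perihelion v_p = √[μ(2/r₁ − 1/a_t)] = 71810 m/s.
Δv₁ = v_p − v_c1 = 20690 m/s.
At r₂: circular v_c2 = √(μ/r₂) = 5965 m/s; transfer-aphelion v_a = √[μ(2/r₂ − 1/a_t)] = 977.5 m/s.
Δv₂ = v_c2 − v_a = 4987 m/s.
Total Δv = Δv₁ + Δv₂ = 25680 m/s = 25.68 km/s.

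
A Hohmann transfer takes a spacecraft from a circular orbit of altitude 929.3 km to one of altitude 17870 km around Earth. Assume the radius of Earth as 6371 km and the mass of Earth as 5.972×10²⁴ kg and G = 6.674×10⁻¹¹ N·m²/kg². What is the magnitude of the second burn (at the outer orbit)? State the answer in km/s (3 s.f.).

μ = GM = 6.674×10⁻¹¹ × 5.972×10²⁴ = 3.986×10¹⁴ m³/s².
r₁ = 6371 + 929.3 = 7300.3 km = 7.3003×10⁶ m.
r₂ = 6371 + 17870 = 24241 km = 2.4241×10⁷ m.
Transfer ellipse a_t = (r₁ + r₂)/2 = 1.577×10⁷ m.
At r₁: circular v_c1 = √(μ/r₁) = 7389 m/s; transfer-perigee v_p = √[μ(2/r₁ − 1/a_t)] = 9161 m/s.
At r₂: circular v_c2 = √(μ/r₂) = 4055 m/s; transfer-apogee v_a = √[μ(2/r₂ − 1/a_t)] = 2759 m/s.
Δv₂ = v_c2 − v_a = 1296 m/s.
= 1.296 km/s.

Δv ≈ 1.30 km/s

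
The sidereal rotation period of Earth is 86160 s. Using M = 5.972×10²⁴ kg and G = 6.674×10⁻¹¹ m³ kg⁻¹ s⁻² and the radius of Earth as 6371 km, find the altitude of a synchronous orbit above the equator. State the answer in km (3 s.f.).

μ = GM = 6.674×10⁻¹¹ × 5.972×10²⁴ = 3.986×10¹⁴ m³/s².
A synchronous orbit has period T, so by Kepler's third law a = (μT²/4π²)^(1/3).
μT²/4π² = 3.986×10¹⁴ × (8.616×10⁴)² / 39.48 = 7.495×10²² m³.
a = 4.216×10⁷ m = 42162 km.
Altitude h = a − R = 42162 − 6371 = 35791 km.

h_sync ≈ 35800 km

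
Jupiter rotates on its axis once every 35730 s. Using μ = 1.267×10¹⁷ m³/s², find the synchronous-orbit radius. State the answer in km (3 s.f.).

r_sync ≈ 1.60×10⁵ km

A synchronous orbit has period T, so by Kepler's third law a = (μT²/4π²)^(1/3).
μT²/4π² = 1.267×10¹⁷ × (3.573×10⁴)² / 39.48 = 4.097×10²⁴ m³.
a = 1.600×10⁸ m = 1.6002×10⁵ km.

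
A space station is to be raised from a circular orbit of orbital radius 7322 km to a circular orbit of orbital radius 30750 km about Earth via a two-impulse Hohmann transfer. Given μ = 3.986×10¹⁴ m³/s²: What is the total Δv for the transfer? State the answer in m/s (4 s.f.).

Δv_total ≈ 3367 m/s

r₁ = 7322 km = 7.322×10⁶ m.
r₂ = 30750 km = 3.075×10⁷ m.
Transfer ellipse a_t = (r₁ + r₂)/2 = 1.904×10⁷ m.
At r₁: circular v_c1 = √(μ/r₁) = 7378 m/s; transfer-perigee v_p = √[μ(2/r₁ − 1/a_t)] = 9378 m/s.
Δv₁ = v_p − v_c1 = 1999 m/s.
At r₂: circular v_c2 = √(μ/r₂) = 3600 m/s; transfer-apogee v_a = √[μ(2/r₂ − 1/a_t)] = 2233 m/s.
Δv₂ = v_c2 − v_a = 1367 m/s.
Total Δv = Δv₁ + Δv₂ = 3367 m/s.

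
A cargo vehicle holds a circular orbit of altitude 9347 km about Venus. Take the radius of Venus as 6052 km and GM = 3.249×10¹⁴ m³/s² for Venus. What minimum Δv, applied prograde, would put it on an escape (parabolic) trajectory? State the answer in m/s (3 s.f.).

r = 6052 + 9347 = 15399 km = 1.5399×10⁷ m.
Circular speed v_c = √(μ/r) = 4593 m/s.
Escape speed v_esc = √(2μ/r) = √2 × v_c = 6496 m/s.
Δv = v_esc − v_c = 1903 m/s.

Δv ≈ 1900 m/s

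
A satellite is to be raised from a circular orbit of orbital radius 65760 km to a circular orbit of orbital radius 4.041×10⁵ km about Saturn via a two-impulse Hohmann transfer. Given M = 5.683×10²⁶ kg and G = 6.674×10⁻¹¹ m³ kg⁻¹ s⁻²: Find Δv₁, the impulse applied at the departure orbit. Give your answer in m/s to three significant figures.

μ = GM = 6.674×10⁻¹¹ × 5.683×10²⁶ = 3.793×10¹⁶ m³/s².
r₁ = 65760 km = 6.576×10⁷ m.
r₂ = 4.041×10⁵ km = 4.041×10⁸ m.
Transfer ellipse a_t = (r₁ + r₂)/2 = 2.349×10⁸ m.
At r₁: circular v_c1 = √(μ/r₁) = 24020 m/s; transfer-perikrone v_p = √[μ(2/r₁ − 1/a_t)] = 31500 m/s.
Δv₁ = v_p − v_c1 = 7481 m/s.

Δv ≈ 7480 m/s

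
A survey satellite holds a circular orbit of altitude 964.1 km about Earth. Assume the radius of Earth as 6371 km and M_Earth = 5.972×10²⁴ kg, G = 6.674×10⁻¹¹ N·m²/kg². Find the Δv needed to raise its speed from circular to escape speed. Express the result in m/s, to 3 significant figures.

μ = GM = 6.674×10⁻¹¹ × 5.972×10²⁴ = 3.986×10¹⁴ m³/s².
r = 6371 + 964.1 = 7335.1 km = 7.3351×10⁶ m.
Circular speed v_c = √(μ/r) = 7371 m/s.
Escape speed v_esc = √(2μ/r) = √2 × v_c = 10420 m/s.
Δv = v_esc − v_c = 3053 m/s.

Δv ≈ 3050 m/s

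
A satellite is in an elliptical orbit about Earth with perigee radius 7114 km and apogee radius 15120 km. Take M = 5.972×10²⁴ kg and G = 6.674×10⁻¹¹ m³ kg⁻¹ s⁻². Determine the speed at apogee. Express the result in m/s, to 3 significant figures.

v ≈ 4110 m/s

μ = GM = 6.674×10⁻¹¹ × 5.972×10²⁴ = 3.986×10¹⁴ m³/s².
Semi-major axis a = (r_p + r_a)/2 = 11117 km = 1.112×10⁷ m.
Vis-viva: v² = μ(2/r − 1/a) = 3.986×10¹⁴ × (1.323×10⁻⁷ − 8.995×10⁻⁸) = 1.687×10⁷ m²/s².
v = 4107 m/s.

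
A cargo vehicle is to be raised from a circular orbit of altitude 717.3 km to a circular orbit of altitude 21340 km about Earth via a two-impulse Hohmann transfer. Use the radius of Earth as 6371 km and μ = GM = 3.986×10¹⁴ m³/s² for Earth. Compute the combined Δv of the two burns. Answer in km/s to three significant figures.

Δv_total ≈ 3.34 km/s

r₁ = 6371 + 717.3 = 7088.3 km = 7.0883×10⁶ m.
r₂ = 6371 + 21340 = 27711 km = 2.7711×10⁷ m.
Transfer ellipse a_t = (r₁ + r₂)/2 = 1.740×10⁷ m.
At r₁: circular v_c1 = √(μ/r₁) = 7499 m/s; transfer-perigee v_p = √[μ(2/r₁ − 1/a_t)] = 9464 m/s.
Δv₁ = v_p − v_c1 = 1965 m/s.
At r₂: circular v_c2 = √(μ/r₂) = 3793 m/s; transfer-apogee v_a = √[μ(2/r₂ − 1/a_t)] = 2421 m/s.
Δv₂ = v_c2 − v_a = 1372 m/s.
Total Δv = Δv₁ + Δv₂ = 3337 m/s = 3.337 km/s.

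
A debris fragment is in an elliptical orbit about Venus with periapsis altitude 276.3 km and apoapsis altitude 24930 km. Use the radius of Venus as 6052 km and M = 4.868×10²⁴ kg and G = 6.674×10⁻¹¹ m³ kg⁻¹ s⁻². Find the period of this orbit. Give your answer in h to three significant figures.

μ = GM = 6.674×10⁻¹¹ × 4.868×10²⁴ = 3.249×10¹⁴ m³/s².
r_p = 6052 + 276.3 = 6328.3 km = 6.3283×10⁶ m.
r_a = 6052 + 24930 = 30982 km = 3.0982×10⁷ m.
Semi-major axis a = (r_p + r_a)/2 = (6328.3 + 30982)/2 = 18655 km = 1.866×10⁷ m.
By Kepler's third law T = 2π√(a³/μ) = 2π × 4.470×10³ = 2.809×10⁴ s.
= 7.802 h.

T ≈ 7.80 h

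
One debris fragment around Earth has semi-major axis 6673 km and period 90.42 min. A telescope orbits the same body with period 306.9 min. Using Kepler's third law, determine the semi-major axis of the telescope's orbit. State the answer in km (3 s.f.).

a₂ ≈ 15100 km

Kepler's third law: a³ ∝ T², so a₂ = a₁ (T₂/T₁)^(2/3).
T₂/T₁ = 3.394, (T₂/T₁)^(2/3) = 2.259.
a₂ = 6673 × 2.259 = 15070 km.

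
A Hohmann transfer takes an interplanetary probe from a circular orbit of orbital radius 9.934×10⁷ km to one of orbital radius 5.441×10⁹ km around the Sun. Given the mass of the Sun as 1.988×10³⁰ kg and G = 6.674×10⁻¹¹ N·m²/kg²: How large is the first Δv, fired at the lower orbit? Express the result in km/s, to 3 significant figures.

Δv ≈ 14.7 km/s

μ = GM = 6.674×10⁻¹¹ × 1.988×10³⁰ = 1.327×10²⁰ m³/s².
r₁ = 9.934×10⁷ km = 9.934×10¹⁰ m.
r₂ = 5.441×10⁹ km = 5.441×10¹² m.
Transfer ellipse a_t = (r₁ + r₂)/2 = 2.770×10¹² m.
At r₁: circular v_c1 = √(μ/r₁) = 36550 m/s; transfer-perihelion v_p = √[μ(2/r₁ − 1/a_t)] = 51220 m/s.
Δv₁ = v_p − v_c1 = 14670 m/s.
= 14.67 km/s.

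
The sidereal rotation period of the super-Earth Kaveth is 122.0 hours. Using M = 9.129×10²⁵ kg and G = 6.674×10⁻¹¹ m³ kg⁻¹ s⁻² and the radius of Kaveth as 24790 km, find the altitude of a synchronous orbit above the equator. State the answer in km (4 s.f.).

h_sync ≈ 2.851×10⁵ km

μ = GM = 6.674×10⁻¹¹ × 9.129×10²⁵ = 6.093×10¹⁵ m³/s².
T = 122.0 hours = 4.392×10⁵ s.
A synchronous orbit has period T, so by Kepler's third law a = (μT²/4π²)^(1/3).
μT²/4π² = 6.093×10¹⁵ × (4.392×10⁵)² / 39.48 = 2.977×10²⁵ m³.
a = 3.099×10⁸ m = 3.0993×10⁵ km.
Altitude h = a − R = 3.0993×10⁵ − 24790 = 2.8514×10⁵ km.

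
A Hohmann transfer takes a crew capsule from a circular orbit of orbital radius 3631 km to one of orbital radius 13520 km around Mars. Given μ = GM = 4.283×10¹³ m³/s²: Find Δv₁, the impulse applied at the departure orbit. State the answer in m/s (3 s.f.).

Δv ≈ 878 m/s

r₁ = 3631 km = 3.631×10⁶ m.
r₂ = 13520 km = 1.352×10⁷ m.
Transfer ellipse a_t = (r₁ + r₂)/2 = 8.576×10⁶ m.
At r₁: circular v_c1 = √(μ/r₁) = 3434 m/s; transfer-periapsis v_p = √[μ(2/r₁ − 1/a_t)] = 4312 m/s.
Δv₁ = v_p − v_c1 = 877.9 m/s.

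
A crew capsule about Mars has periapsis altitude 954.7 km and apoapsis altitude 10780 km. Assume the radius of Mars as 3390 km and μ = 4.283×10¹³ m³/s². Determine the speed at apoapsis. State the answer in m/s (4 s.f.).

v ≈ 1191 m/s

r_p = 3390 + 954.7 = 4344.7 km = 4.3447×10⁶ m.
r_a = 3390 + 10780 = 14170 km = 1.4170×10⁷ m.
Semi-major axis a = (r_p + r_a)/2 = 9257.4 km = 9.257×10⁶ m.
Vis-viva: v² = μ(2/r − 1/a) = 4.283×10¹³ × (1.411×10⁻⁷ − 1.080×10⁻⁷) = 1.419×10⁶ m²/s².
v = 1191 m/s.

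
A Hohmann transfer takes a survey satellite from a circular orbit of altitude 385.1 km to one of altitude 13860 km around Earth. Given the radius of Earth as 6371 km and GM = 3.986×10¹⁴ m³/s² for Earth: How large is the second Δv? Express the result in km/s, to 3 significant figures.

r₁ = 6371 + 385.1 = 6756.1 km = 6.7561×10⁶ m.
r₂ = 6371 + 13860 = 20231 km = 2.0231×10⁷ m.
Transfer ellipse a_t = (r₁ + r₂)/2 = 1.349×10⁷ m.
At r₁: circular v_c1 = √(μ/r₁) = 7681 m/s; transfer-perigee v_p = √[μ(2/r₁ − 1/a_t)] = 9405 m/s.
At r₂: circular v_c2 = √(μ/r₂) = 4439 m/s; transfer-apogee v_a = √[μ(2/r₂ − 1/a_t)] = 3141 m/s.
Δv₂ = v_c2 − v_a = 1298 m/s.
= 1.298 km/s.

Δv ≈ 1.30 km/s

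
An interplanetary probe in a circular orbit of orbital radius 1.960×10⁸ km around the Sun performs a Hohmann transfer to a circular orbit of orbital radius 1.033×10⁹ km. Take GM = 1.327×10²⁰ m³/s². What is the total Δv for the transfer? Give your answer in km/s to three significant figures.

Δv_total ≈ 12.6 km/s

r₁ = 1.960×10⁸ km = 1.960×10¹¹ m.
r₂ = 1.033×10⁹ km = 1.033×10¹² m.
Transfer ellipse a_t = (r₁ + r₂)/2 = 6.145×10¹¹ m.
At r₁: circular v_c1 = √(μ/r₁) = 26020 m/s; transfer-perihelion v_p = √[μ(2/r₁ − 1/a_t)] = 33740 m/s.
Δv₁ = v_p − v_c1 = 7716 m/s.
At r₂: circular v_c2 = √(μ/r₂) = 11330 m/s; transfer-aphelion v_a = √[μ(2/r₂ − 1/a_t)] = 6401 m/s.
Δv₂ = v_c2 − v_a = 4933 m/s.
Total Δv = Δv₁ + Δv₂ = 12650 m/s = 12.65 km/s.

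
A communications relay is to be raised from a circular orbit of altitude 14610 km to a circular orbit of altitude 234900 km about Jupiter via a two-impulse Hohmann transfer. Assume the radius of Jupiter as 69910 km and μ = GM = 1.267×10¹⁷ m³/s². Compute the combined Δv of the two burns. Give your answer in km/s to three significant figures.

r₁ = 69910 + 14610 = 84520 km = 8.4520×10⁷ m.
r₂ = 69910 + 234900 = 304810 km = 3.0481×10⁸ m.
Transfer ellipse a_t = (r₁ + r₂)/2 = 1.947×10⁸ m.
At r₁: circular v_c1 = √(μ/r₁) = 38720 m/s; transfer-perijove v_p = √[μ(2/r₁ − 1/a_t)] = 48450 m/s.
Δv₁ = v_p − v_c1 = 9731 m/s.
At r₂: circular v_c2 = √(μ/r₂) = 20390 m/s; transfer-apojove v_a = √[μ(2/r₂ − 1/a_t)] = 13430 m/s.
Δv₂ = v_c2 − v_a = 6954 m/s.
Total Δv = Δv₁ + Δv₂ = 16680 m/s = 16.68 km/s.

Δv_total ≈ 16.7 km/s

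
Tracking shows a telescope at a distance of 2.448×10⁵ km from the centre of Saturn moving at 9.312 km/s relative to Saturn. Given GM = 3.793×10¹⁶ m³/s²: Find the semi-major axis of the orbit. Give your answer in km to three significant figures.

r = 2.448×10⁸ m.
Vis-viva rearranged: 1/a = 2/r − v²/μ = 8.170×10⁻⁹ − 2.286×10⁻⁹ = 5.884×10⁻⁹ m⁻¹.
a = 1.700×10⁸ m = 1.6996×10⁵ km.

a ≈ 1.70×10⁵ km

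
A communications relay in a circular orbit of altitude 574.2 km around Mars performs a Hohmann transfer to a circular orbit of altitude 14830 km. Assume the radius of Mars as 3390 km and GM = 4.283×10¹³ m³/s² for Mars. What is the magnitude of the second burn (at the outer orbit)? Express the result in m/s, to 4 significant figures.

Δv ≈ 616.6 m/s

r₁ = 3390 + 574.2 = 3964.2 km = 3.9642×10⁶ m.
r₂ = 3390 + 14830 = 18220 km = 1.8220×10⁷ m.
Transfer ellipse a_t = (r₁ + r₂)/2 = 1.109×10⁷ m.
At r₁: circular v_c1 = √(μ/r₁) = 3287 m/s; transfer-periapsis v_p = √[μ(2/r₁ − 1/a_t)] = 4213 m/s.
At r₂: circular v_c2 = √(μ/r₂) = 1533 m/s; transfer-apoapsis v_a = √[μ(2/r₂ − 1/a_t)] = 916.6 m/s.
Δv₂ = v_c2 − v_a = 616.6 m/s.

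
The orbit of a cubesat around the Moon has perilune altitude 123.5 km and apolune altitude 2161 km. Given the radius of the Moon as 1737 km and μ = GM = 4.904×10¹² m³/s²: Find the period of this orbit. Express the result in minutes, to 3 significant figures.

T ≈ 231 minutes

r_p = 1737 + 123.5 = 1860.5 km = 1.8605×10⁶ m.
r_a = 1737 + 2161 = 3898.0 km = 3.8980×10⁶ m.
Semi-major axis a = (r_p + r_a)/2 = (1860.5 + 3898.0)/2 = 2879.2 km = 2.879×10⁶ m.
By Kepler's third law T = 2π√(a³/μ) = 2π × 2.206×10³ = 1.386×10⁴ s.
= 231.0 minutes.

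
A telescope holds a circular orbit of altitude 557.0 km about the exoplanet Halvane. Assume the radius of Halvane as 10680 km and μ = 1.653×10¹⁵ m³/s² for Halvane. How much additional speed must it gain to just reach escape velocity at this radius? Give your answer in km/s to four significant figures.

Δv ≈ 5.024 km/s

r = 10680 + 557.0 = 11237 km = 1.1237×10⁷ m.
Circular speed v_c = √(μ/r) = 12130 m/s.
Escape speed v_esc = √(2μ/r) = √2 × v_c = 17150 m/s.
Δv = v_esc − v_c = 5024 m/s = 5.024 km/s.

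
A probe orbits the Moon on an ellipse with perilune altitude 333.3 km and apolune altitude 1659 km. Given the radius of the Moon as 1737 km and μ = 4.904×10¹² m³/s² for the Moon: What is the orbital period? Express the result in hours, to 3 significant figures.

T ≈ 3.56 hours

r_p = 1737 + 333.3 = 2070.3 km = 2.0703×10⁶ m.
r_a = 1737 + 1659 = 3396.0 km = 3.3960×10⁶ m.
Semi-major axis a = (r_p + r_a)/2 = (2070.3 + 3396.0)/2 = 2733.2 km = 2.733×10⁶ m.
By Kepler's third law T = 2π√(a³/μ) = 2π × 2.040×10³ = 1.282×10⁴ s.
= 3.561 hours.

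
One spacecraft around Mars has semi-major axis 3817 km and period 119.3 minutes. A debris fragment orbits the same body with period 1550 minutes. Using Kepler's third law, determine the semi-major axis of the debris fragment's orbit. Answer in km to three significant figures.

a₂ ≈ 21100 km

Kepler's third law: a³ ∝ T², so a₂ = a₁ (T₂/T₁)^(2/3).
T₂/T₁ = 12.99, (T₂/T₁)^(2/3) = 5.527.
a₂ = 3817 × 5.527 = 21100 km.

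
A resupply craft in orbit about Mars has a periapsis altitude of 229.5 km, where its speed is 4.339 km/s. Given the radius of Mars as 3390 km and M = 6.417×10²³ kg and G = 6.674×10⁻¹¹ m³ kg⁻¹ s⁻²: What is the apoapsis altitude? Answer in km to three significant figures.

apoapsis altitude ≈ 10700 km

μ = GM = 6.674×10⁻¹¹ × 6.417×10²³ = 4.283×10¹³ m³/s².
r_p = 3390 + 229.5 = 3619.5 km = 3.620×10⁶ m.
Specific energy ε = v²/2 − μ/r = -2.419×10⁶ J/kg, so a = −μ/(2ε) = 8.853×10⁶ m.
The apsides satisfy r_p + r_a = 2a, so the apoapsis radius is 2a − r_p = 1.409×10⁷ m = 14086 km.
Apoapsis altitude = 14086 − 3390 = 10696 km.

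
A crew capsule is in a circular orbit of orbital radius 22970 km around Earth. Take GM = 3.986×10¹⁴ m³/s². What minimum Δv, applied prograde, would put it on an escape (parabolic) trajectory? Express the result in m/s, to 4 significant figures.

r = 22970 km = 2.297×10⁷ m.
Circular speed v_c = √(μ/r) = 4166 m/s.
Escape speed v_esc = √(2μ/r) = √2 × v_c = 5891 m/s.
Δv = v_esc − v_c = 1725 m/s.

Δv ≈ 1725 m/s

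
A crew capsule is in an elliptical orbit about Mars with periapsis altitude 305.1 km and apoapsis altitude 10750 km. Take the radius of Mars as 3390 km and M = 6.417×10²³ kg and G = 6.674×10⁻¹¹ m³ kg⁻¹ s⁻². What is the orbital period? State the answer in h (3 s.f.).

T ≈ 7.10 h

μ = GM = 6.674×10⁻¹¹ × 6.417×10²³ = 4.283×10¹³ m³/s².
r_p = 3390 + 305.1 = 3695.1 km = 3.6951×10⁶ m.
r_a = 3390 + 10750 = 14140 km = 1.4140×10⁷ m.
Semi-major axis a = (r_p + r_a)/2 = (3695.1 + 14140)/2 = 8917.5 km = 8.918×10⁶ m.
By Kepler's third law T = 2π√(a³/μ) = 2π × 4.069×10³ = 2.557×10⁴ s.
= 7.102 h.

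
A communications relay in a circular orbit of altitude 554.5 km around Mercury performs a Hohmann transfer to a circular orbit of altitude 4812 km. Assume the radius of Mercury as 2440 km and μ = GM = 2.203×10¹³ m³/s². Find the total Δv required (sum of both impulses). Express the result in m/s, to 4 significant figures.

Δv_total ≈ 925.1 m/s

r₁ = 2440 + 554.5 = 2994.5 km = 2.9945×10⁶ m.
r₂ = 2440 + 4812 = 7252.0 km = 7.2520×10⁶ m.
Transfer ellipse a_t = (r₁ + r₂)/2 = 5.123×10⁶ m.
At r₁: circular v_c1 = √(μ/r₁) = 2712 m/s; transfer-periherm v_p = √[μ(2/r₁ − 1/a_t)] = 3227 m/s.
Δv₁ = v_p − v_c1 = 514.7 m/s.
At r₂: circular v_c2 = √(μ/r₂) = 1743 m/s; transfer-apoherm v_a = √[μ(2/r₂ − 1/a_t)] = 1333 m/s.
Δv₂ = v_c2 − v_a = 410.4 m/s.
Total Δv = Δv₁ + Δv₂ = 925.1 m/s.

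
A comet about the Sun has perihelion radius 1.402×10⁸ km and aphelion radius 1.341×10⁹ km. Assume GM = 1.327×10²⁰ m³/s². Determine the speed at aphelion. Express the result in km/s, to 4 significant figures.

v ≈ 4.328 km/s

Semi-major axis a = (r_p + r_a)/2 = 7.4060×10⁸ km = 7.406×10¹¹ m.
Vis-viva: v² = μ(2/r − 1/a) = 1.327×10²⁰ × (1.491×10⁻¹² − 1.350×10⁻¹²) = 1.873×10⁷ m²/s².
v = 4328 m/s = 4.328 km/s.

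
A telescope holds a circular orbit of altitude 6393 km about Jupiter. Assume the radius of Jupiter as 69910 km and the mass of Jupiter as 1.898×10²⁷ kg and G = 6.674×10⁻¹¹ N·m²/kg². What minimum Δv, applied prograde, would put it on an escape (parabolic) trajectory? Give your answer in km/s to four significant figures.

μ = GM = 6.674×10⁻¹¹ × 1.898×10²⁷ = 1.267×10¹⁷ m³/s².
r = 69910 + 6393 = 76303 km = 7.6303×10⁷ m.
Circular speed v_c = √(μ/r) = 40740 m/s.
Escape speed v_esc = √(2μ/r) = √2 × v_c = 57620 m/s.
Δv = v_esc − v_c = 16880 m/s = 16.88 km/s.

Δv ≈ 16.88 km/s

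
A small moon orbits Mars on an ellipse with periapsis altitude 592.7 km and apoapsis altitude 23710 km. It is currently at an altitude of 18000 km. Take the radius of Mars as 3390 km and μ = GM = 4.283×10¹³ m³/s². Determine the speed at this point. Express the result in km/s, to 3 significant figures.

r_p = 3390 + 592.7 = 3982.7 km = 3.9827×10⁶ m.
r_a = 3390 + 23710 = 27100 km = 2.7100×10⁷ m.
r = 3390 + 18000 = 21390 km = 2.139×10⁷ m.
Semi-major axis a = (r_p + r_a)/2 = 15541 km = 1.554×10⁷ m.
Vis-viva: v² = μ(2/r − 1/a) = 4.283×10¹³ × (9.350×10⁻⁸ − 6.434×10⁻⁸) = 1.249×10⁶ m²/s².
v = 1117 m/s = 1.117 km/s.

v ≈ 1.12 km/s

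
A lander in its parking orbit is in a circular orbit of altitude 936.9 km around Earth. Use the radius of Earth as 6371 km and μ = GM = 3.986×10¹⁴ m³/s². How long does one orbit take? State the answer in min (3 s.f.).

r = 6371 + 936.9 = 7307.9 km = 7.3079×10⁶ m.
Kepler's third law: T = 2π√(r³/μ) = 2π√((7.308×10⁶)³ / 3.986×10¹⁴).
r³/μ = 9.791×10⁵ s², so T = 2π × 9.895×10² = 6.217×10³ s.
Converting: 6.217×10³ s ÷ 60.00 = 103.6 min.

T ≈ 104 min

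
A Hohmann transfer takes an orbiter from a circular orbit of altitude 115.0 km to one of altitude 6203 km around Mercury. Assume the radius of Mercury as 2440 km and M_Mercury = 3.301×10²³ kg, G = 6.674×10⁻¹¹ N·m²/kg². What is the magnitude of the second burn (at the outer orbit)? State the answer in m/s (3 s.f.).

Δv ≈ 518 m/s

μ = GM = 6.674×10⁻¹¹ × 3.301×10²³ = 2.203×10¹³ m³/s².
r₁ = 2440 + 115.0 = 2555.0 km = 2.5550×10⁶ m.
r₂ = 2440 + 6203 = 8643.0 km = 8.6430×10⁶ m.
Transfer ellipse a_t = (r₁ + r₂)/2 = 5.599×10⁶ m.
At r₁: circular v_c1 = √(μ/r₁) = 2936 m/s; transfer-periherm v_p = √[μ(2/r₁ − 1/a_t)] = 3648 m/s.
At r₂: circular v_c2 = √(μ/r₂) = 1597 m/s; transfer-apoherm v_a = √[μ(2/r₂ − 1/a_t)] = 1079 m/s.
Δv₂ = v_c2 − v_a = 518.0 m/s.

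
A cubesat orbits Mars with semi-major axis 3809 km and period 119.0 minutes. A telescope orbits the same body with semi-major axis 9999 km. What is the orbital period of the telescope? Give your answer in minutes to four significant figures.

Kepler's third law: T² ∝ a³, so T₂ = T₁ (a₂/a₁)^(3/2).
a₂/a₁ = 2.625, (a₂/a₁)^(3/2) = 4.253.
T₂ = 119.0 × 4.253 = 506.1 minutes.

T₂ ≈ 506.1 minutes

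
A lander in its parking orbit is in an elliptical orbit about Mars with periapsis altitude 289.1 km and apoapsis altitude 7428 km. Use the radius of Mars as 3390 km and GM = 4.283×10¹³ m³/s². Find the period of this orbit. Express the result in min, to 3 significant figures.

T ≈ 312 min

r_p = 3390 + 289.1 = 3679.1 km = 3.6791×10⁶ m.
r_a = 3390 + 7428 = 10818 km = 1.0818×10⁷ m.
Semi-major axis a = (r_p + r_a)/2 = (3679.1 + 10818)/2 = 7248.6 km = 7.249×10⁶ m.
By Kepler's third law T = 2π√(a³/μ) = 2π × 2.982×10³ = 1.874×10⁴ s.
= 312.3 min.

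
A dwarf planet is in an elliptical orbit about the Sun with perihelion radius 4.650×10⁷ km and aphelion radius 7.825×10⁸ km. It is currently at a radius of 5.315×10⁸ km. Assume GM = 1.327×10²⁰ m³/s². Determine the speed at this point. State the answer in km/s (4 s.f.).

v ≈ 13.39 km/s

Semi-major axis a = (r_p + r_a)/2 = 4.1450×10⁸ km = 4.145×10¹¹ m.
Vis-viva: v² = μ(2/r − 1/a) = 1.327×10²⁰ × (3.763×10⁻¹² − 2.413×10⁻¹²) = 1.792×10⁸ m²/s².
v = 13390 m/s = 13.39 km/s.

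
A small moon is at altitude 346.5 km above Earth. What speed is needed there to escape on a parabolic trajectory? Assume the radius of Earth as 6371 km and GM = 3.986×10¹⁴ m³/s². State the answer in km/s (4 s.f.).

r = 6371 + 346.5 = 6717.5 km = 6.7175×10⁶ m.
Escape speed v_esc = √(2μ/r) = √(2 × 3.986×10¹⁴ / 6.718×10⁶) = √(1.187×10⁸) = 10890 m/s.
= 10.89 km/s.

v_esc ≈ 10.89 km/s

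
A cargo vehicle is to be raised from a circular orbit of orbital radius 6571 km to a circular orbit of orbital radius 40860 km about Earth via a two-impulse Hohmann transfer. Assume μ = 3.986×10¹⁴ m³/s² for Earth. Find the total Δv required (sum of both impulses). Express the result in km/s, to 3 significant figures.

Δv_total ≈ 3.91 km/s

r₁ = 6571 km = 6.571×10⁶ m.
r₂ = 40860 km = 4.086×10⁷ m.
Transfer ellipse a_t = (r₁ + r₂)/2 = 2.372×10⁷ m.
At r₁: circular v_c1 = √(μ/r₁) = 7788 m/s; transfer-perigee v_p = √[μ(2/r₁ − 1/a_t)] = 10220 m/s.
Δv₁ = v_p − v_c1 = 2435 m/s.
At r₂: circular v_c2 = √(μ/r₂) = 3123 m/s; transfer-apogee v_a = √[μ(2/r₂ − 1/a_t)] = 1644 m/s.
Δv₂ = v_c2 − v_a = 1479 m/s.
Total Δv = Δv₁ + Δv₂ = 3914 m/s = 3.914 km/s.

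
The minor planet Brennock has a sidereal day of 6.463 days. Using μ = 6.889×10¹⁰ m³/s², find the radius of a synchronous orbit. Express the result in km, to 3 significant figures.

T = 6.463 days = 5.584×10⁵ s.
A synchronous orbit has period T, so by Kepler's third law a = (μT²/4π²)^(1/3).
μT²/4π² = 6.889×10¹⁰ × (5.584×10⁵)² / 39.48 = 5.441×10²⁰ m³.
a = 8.164×10⁶ m = 8163.9 km.

r_sync ≈ 8160 km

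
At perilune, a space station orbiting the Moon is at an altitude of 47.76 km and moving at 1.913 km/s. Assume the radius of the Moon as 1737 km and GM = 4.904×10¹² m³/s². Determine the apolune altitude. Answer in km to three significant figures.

apolune altitude ≈ 1820 km

r_p = 1737 + 47.76 = 1784.8 km = 1.785×10⁶ m.
Specific energy ε = v²/2 − μ/r = -9.179×10⁵ J/kg, so a = −μ/(2ε) = 2.671×10⁶ m.
The apsides satisfy r_p + r_a = 2a, so the apolune radius is 2a − r_p = 3.558×10⁶ m = 3557.7 km.
Apolune altitude = 3557.7 − 1737 = 1820.7 km.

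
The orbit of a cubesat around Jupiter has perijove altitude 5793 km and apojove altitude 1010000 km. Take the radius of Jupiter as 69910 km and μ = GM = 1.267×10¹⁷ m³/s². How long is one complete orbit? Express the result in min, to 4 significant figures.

r_p = 69910 + 5793 = 75703 km = 7.5703×10⁷ m.
r_a = 69910 + 1010000 = 1079900 km = 1.0799×10⁹ m.
Semi-major axis a = (r_p + r_a)/2 = (75703 + 1.0799×10⁶)/2 = 5.7781×10⁵ km = 5.778×10⁸ m.
By Kepler's third law T = 2π√(a³/μ) = 2π × 3.902×10⁴ = 2.452×10⁵ s.
= 4086 min.

T ≈ 4086 min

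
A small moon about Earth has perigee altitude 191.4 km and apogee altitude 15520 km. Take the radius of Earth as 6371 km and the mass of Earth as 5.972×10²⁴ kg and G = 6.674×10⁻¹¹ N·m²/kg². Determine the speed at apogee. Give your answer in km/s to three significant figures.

μ = GM = 6.674×10⁻¹¹ × 5.972×10²⁴ = 3.986×10¹⁴ m³/s².
r_p = 6371 + 191.4 = 6562.4 km = 6.5624×10⁶ m.
r_a = 6371 + 15520 = 21891 km = 2.1891×10⁷ m.
Semi-major axis a = (r_p + r_a)/2 = 14227 km = 1.423×10⁷ m.
Vis-viva: v² = μ(2/r − 1/a) = 3.986×10¹⁴ × (9.136×10⁻⁸ − 7.029×10⁻⁸) = 8.398×10⁶ m²/s².
v = 2898 m/s = 2.898 km/s.

v ≈ 2.90 km/s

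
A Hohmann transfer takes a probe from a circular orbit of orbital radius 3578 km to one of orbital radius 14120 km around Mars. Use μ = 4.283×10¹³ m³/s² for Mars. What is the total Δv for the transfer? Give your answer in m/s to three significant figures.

Δv_total ≈ 1540 m/s

r₁ = 3578 km = 3.578×10⁶ m.
r₂ = 14120 km = 1.412×10⁷ m.
Transfer ellipse a_t = (r₁ + r₂)/2 = 8.849×10⁶ m.
At r₁: circular v_c1 = √(μ/r₁) = 3460 m/s; transfer-periapsis v_p = √[μ(2/r₁ − 1/a_t)] = 4370 m/s.
Δv₁ = v_p − v_c1 = 910.6 m/s.
At r₂: circular v_c2 = √(μ/r₂) = 1742 m/s; transfer-apoapsis v_a = √[μ(2/r₂ − 1/a_t)] = 1107 m/s.
Δv₂ = v_c2 − v_a = 634.2 m/s.
Total Δv = Δv₁ + Δv₂ = 1545 m/s.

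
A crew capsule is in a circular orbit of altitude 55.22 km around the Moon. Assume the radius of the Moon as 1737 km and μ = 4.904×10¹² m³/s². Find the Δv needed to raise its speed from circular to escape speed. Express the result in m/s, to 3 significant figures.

r = 1737 + 55.22 = 1792.2 km = 1.7922×10⁶ m.
Circular speed v_c = √(μ/r) = 1654 m/s.
Escape speed v_esc = √(2μ/r) = √2 × v_c = 2339 m/s.
Δv = v_esc − v_c = 685.2 m/s.

Δv ≈ 685 m/s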